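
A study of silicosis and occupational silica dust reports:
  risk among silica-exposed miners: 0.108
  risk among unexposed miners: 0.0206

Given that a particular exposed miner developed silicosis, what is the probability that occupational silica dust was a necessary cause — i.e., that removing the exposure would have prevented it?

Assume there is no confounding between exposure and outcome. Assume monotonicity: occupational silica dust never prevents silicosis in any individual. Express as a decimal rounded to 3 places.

Let p₁ = 0.108, p₀ = 0.0206.
Under exogeneity and monotonicity, PN = (p₁ − p₀) / p₁.
PN = (0.108 − 0.0206) / 0.108 = 0.0874 / 0.108 ≈ 0.8093

PN ≈ 0.809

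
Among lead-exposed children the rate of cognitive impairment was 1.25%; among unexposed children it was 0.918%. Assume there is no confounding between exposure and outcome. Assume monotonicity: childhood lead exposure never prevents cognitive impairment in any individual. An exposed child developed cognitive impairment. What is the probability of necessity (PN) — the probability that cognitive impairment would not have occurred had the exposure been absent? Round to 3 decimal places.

PN ≈ 0.266

p₁ = 0.0125, p₀ = 0.00918.
Under exogeneity and monotonicity, PN = (p₁ − p₀) / p₁.
PN = (0.0125 − 0.00918) / 0.0125 = 0.00332 / 0.0125 ≈ 0.2656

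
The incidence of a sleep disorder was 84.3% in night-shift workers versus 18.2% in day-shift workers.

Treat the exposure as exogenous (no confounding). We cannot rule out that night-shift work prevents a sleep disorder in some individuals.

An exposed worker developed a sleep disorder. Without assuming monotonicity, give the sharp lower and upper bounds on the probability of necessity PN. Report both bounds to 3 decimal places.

0.784 ≤ PN ≤ 0.970

p₁ = 0.843, p₀ = 0.182.
Under exogeneity alone the bounds on PN are max{0,(p₁−p₀)/p₁} ≤ PN ≤ min{1,(1−p₀)/p₁}.
  lower = (p₁ − p₀)/p₁ = 0.661 / 0.843 ≈ 0.7841
  upper = min{1, (1 − p₀)/p₁} = 0.818 / 0.843 ≈ 0.9703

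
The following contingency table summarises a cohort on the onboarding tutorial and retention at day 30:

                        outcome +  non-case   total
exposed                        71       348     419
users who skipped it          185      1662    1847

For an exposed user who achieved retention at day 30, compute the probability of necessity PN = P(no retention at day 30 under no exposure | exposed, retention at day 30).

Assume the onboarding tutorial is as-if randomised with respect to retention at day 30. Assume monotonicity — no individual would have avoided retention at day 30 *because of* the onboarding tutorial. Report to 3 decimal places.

PN ≈ 0.409

p₁ = P(outcome | exposed) = 71/419 = 0.16945
p₀ = P(outcome | unexposed) = 185/1847 = 0.10016
Under exogeneity and monotonicity, PN = (p₁ − p₀) / p₁.
PN = (0.16945 − 0.10016) / 0.16945 = 0.069289 / 0.16945 ≈ 0.4089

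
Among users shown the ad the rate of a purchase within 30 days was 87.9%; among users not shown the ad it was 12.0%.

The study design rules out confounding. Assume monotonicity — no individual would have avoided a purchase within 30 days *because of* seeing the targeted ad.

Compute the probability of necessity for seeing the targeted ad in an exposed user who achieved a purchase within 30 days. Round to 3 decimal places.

PN ≈ 0.863

p₁ = 0.879, p₀ = 0.12.
Under exogeneity and monotonicity, PN = (p₁ − p₀) / p₁.
PN = (0.879 − 0.12) / 0.879 = 0.759 / 0.879 ≈ 0.8635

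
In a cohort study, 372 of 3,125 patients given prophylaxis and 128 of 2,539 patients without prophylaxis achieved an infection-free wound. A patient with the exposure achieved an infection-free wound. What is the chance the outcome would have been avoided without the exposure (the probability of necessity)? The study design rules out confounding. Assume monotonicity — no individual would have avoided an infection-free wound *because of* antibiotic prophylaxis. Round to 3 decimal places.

PN ≈ 0.576

p₁ = P(outcome | exposed) = 372/3125 = 0.11904
p₀ = P(outcome | unexposed) = 128/2539 = 0.050414
Under exogeneity and monotonicity, PN = (p₁ − p₀) / p₁.
PN = (0.11904 − 0.050414) / 0.11904 = 0.068626 / 0.11904 ≈ 0.5765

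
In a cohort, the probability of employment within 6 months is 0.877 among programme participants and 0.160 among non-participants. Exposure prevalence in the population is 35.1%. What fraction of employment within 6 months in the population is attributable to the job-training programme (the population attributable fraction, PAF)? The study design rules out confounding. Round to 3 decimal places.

PAF ≈ 0.611

Let p₁ = 0.877, p₀ = 0.16.
Overall risk P(Y=1) = π·p₁ + (1−π)·p₀ = 0.351×0.877 + 0.649×0.16 = 0.41167.
Under exogeneity, PAF = [P(Y=1) − p₀] / P(Y=1).
PAF = (0.41167 − 0.16) / 0.41167 ≈ 0.6113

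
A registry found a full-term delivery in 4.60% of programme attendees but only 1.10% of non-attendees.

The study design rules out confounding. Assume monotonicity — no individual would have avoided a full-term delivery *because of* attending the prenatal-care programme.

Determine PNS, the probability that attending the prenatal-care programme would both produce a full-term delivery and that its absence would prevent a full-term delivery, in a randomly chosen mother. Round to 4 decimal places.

PNS ≈ 0.0350

p₁ = 0.046, p₀ = 0.011.
Under exogeneity and monotonicity, PNS = p₁ − p₀.
PNS = 0.046 − 0.011 = 0.035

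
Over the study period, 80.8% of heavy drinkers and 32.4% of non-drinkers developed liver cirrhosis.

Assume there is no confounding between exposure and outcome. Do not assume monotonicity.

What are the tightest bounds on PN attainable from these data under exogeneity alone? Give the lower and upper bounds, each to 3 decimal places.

0.599 ≤ PN ≤ 0.837

p₁ = 0.808, p₀ = 0.324.
Under exogeneity alone the bounds on PN are max{0,(p₁−p₀)/p₁} ≤ PN ≤ min{1,(1−p₀)/p₁}.
  lower = (p₁ − p₀)/p₁ = 0.484 / 0.808 ≈ 0.5990
  upper = min{1, (1 − p₀)/p₁} = 0.676 / 0.808 ≈ 0.8366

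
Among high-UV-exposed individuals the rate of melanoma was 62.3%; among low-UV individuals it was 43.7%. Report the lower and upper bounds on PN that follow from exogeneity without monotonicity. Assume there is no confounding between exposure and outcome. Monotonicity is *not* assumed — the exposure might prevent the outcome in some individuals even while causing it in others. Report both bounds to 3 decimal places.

p₁ = 0.623, p₀ = 0.437.
Under exogeneity alone the bounds on PN are max{0,(p₁−p₀)/p₁} ≤ PN ≤ min{1,(1−p₀)/p₁}.
  lower = (p₁ − p₀)/p₁ = 0.186 / 0.623 ≈ 0.2986
  upper = min{1, (1 − p₀)/p₁} = 0.563 / 0.623 ≈ 0.9037

0.299 ≤ PN ≤ 0.904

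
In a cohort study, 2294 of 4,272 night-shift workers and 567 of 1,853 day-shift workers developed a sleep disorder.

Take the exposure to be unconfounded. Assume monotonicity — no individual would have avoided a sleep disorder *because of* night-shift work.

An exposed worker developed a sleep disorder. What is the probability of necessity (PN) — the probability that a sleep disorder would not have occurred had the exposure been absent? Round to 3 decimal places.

PN ≈ 0.430

p₁ = P(outcome | exposed) = 2294/4272 = 0.53699
p₀ = P(outcome | unexposed) = 567/1853 = 0.30599
Under exogeneity and monotonicity, PN = (p₁ − p₀) / p₁.
PN = (0.53699 − 0.30599) / 0.53699 = 0.23099 / 0.53699 ≈ 0.4302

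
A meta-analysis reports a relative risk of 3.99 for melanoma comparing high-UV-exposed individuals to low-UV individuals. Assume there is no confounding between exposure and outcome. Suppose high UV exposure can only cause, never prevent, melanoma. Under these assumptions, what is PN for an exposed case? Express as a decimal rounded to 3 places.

PN ≈ 0.749

Under exogeneity and monotonicity, PN = (RR − 1) / RR = 1 − 1/RR.
PN = (3.99 − 1) / 3.99 = 2.99 / 3.99 ≈ 0.7494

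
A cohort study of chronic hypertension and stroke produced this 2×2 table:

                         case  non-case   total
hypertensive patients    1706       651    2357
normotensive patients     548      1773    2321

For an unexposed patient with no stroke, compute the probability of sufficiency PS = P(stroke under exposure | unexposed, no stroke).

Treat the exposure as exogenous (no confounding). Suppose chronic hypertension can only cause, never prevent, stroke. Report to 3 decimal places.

p₁ = P(outcome | exposed) = 1706/2357 = 0.7238
p₀ = P(outcome | unexposed) = 548/2321 = 0.23611
Under exogeneity and monotonicity, PS = (p₁ − p₀) / (1 − p₀).
PS = (0.7238 − 0.23611) / (1 − 0.23611) = 0.4877 / 0.76389 ≈ 0.6384

PS ≈ 0.638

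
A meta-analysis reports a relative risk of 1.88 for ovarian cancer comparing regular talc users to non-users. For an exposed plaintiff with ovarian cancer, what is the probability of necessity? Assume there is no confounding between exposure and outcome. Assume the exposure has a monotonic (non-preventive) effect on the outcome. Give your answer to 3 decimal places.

Under exogeneity and monotonicity, PN = (RR − 1) / RR = 1 − 1/RR.
PN = (1.88 − 1) / 1.88 = 0.88 / 1.88 ≈ 0.4681

PN ≈ 0.468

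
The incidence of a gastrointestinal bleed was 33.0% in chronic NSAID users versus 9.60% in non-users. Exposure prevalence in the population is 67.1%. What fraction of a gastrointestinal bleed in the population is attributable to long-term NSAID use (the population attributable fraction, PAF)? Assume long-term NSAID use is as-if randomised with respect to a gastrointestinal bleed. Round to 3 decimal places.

PAF ≈ 0.621

p₁ = 0.33, p₀ = 0.096.
Overall risk P(Y=1) = π·p₁ + (1−π)·p₀ = 0.671×0.33 + 0.329×0.096 = 0.25301.
Under exogeneity, PAF = [P(Y=1) − p₀] / P(Y=1).
PAF = (0.25301 − 0.096) / 0.25301 ≈ 0.6206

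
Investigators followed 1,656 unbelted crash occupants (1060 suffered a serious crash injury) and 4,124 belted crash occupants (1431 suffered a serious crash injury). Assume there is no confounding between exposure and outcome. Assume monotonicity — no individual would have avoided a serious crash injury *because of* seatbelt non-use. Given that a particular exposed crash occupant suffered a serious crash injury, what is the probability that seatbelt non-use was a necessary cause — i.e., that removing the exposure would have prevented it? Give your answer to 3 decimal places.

PN ≈ 0.458

p₁ = P(outcome | exposed) = 1060/1656 = 0.6401
p₀ = P(outcome | unexposed) = 1431/4124 = 0.34699
Under exogeneity and monotonicity, PN = (p₁ − p₀) / p₁.
PN = (0.6401 − 0.34699) / 0.6401 = 0.2931 / 0.6401 ≈ 0.4579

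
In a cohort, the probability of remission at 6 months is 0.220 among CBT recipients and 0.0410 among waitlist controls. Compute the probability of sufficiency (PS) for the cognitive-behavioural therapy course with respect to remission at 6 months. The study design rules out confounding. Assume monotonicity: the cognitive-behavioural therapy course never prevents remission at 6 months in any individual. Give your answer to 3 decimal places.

Let p₁ = 0.22, p₀ = 0.041.
Under exogeneity and monotonicity, PS = (p₁ − p₀) / (1 − p₀).
PS = (0.22 − 0.041) / (1 − 0.041) = 0.179 / 0.959 ≈ 0.1867

PS ≈ 0.187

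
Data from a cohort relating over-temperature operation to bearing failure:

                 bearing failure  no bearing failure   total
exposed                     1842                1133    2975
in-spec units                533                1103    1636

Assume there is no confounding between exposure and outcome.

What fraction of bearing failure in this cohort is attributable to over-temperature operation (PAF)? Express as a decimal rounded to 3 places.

p₁ = P(outcome | exposed) = 1842/2975 = 0.61916
p₀ = P(outcome | unexposed) = 533/1636 = 0.32579
Exposure prevalence π = 2975/4611 = 0.6452; overall risk P(Y=1) = 0.51507.
Under exogeneity, PAF = [P(Y=1) − p₀]/P(Y=1).
PAF = (0.51507 − 0.32579) / 0.51507 ≈ 0.3675

PAF ≈ 0.367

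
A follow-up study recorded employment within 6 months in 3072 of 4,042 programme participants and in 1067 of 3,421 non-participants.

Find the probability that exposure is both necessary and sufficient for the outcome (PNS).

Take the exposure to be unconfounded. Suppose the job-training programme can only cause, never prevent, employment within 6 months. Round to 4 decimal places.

PNS ≈ 0.4481

p₁ = P(outcome | exposed) = 3072/4042 = 0.76002
p₀ = P(outcome | unexposed) = 1067/3421 = 0.3119
Under exogeneity and monotonicity, PNS = p₁ − p₀.
PNS = 0.76002 − 0.3119 = 0.44812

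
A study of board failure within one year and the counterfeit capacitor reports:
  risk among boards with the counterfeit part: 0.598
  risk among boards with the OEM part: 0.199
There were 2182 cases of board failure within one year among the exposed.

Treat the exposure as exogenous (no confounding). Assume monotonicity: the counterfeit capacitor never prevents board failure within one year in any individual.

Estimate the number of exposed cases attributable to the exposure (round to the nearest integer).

about 1456 cases

Let p₁ = 0.598, p₀ = 0.199.
PN = (p₁ − p₀)/p₁ = (0.598 − 0.199) / 0.598 ≈ 0.66722.
Attributable cases ≈ PN × (exposed cases) = 0.66722 × 2182 ≈ 1455.88.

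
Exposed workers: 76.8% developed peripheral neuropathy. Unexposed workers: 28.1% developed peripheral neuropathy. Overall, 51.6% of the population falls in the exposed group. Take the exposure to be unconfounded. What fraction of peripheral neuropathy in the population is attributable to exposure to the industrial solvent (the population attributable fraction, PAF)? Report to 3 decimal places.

p₁ = 0.768, p₀ = 0.281.
Overall risk P(Y=1) = π·p₁ + (1−π)·p₀ = 0.516×0.768 + 0.484×0.281 = 0.53229.
Under exogeneity, PAF = [P(Y=1) − p₀] / P(Y=1).
PAF = (0.53229 − 0.281) / 0.53229 ≈ 0.4721

PAF ≈ 0.472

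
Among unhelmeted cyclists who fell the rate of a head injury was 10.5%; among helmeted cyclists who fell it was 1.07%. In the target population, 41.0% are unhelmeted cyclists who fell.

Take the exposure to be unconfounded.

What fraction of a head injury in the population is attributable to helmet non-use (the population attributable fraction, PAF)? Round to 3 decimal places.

PAF ≈ 0.783

p₁ = 0.105, p₀ = 0.0107.
Overall risk P(Y=1) = π·p₁ + (1−π)·p₀ = 0.41×0.105 + 0.59×0.0107 = 0.049363.
Under exogeneity, PAF = [P(Y=1) − p₀] / P(Y=1).
PAF = (0.049363 − 0.0107) / 0.049363 ≈ 0.7832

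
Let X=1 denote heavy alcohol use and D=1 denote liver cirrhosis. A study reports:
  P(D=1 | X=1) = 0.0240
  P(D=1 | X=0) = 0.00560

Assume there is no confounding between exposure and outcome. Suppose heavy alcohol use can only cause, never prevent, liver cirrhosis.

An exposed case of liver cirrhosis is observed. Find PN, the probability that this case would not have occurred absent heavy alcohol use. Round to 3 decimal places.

PN ≈ 0.767

Let p₁ = 0.024, p₀ = 0.0056.
Under exogeneity and monotonicity, PN = (p₁ − p₀) / p₁.
PN = (0.024 − 0.0056) / 0.024 = 0.0184 / 0.024 ≈ 0.7667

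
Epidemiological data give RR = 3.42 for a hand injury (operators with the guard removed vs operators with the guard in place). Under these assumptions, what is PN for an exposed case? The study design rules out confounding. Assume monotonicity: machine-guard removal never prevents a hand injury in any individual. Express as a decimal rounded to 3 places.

PN ≈ 0.708

Under exogeneity and monotonicity, PN = (RR − 1) / RR = 1 − 1/RR.
PN = (3.42 − 1) / 3.42 = 2.42 / 3.42 ≈ 0.7076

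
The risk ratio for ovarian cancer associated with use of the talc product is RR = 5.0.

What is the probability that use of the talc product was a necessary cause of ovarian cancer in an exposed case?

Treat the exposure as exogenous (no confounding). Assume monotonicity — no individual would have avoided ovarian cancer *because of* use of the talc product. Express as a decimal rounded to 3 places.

PN ≈ 0.800

Under exogeneity and monotonicity, PN = (RR − 1) / RR = 1 − 1/RR.
PN = (5.0 − 1) / 5.0 = 4 / 5.0 ≈ 0.8000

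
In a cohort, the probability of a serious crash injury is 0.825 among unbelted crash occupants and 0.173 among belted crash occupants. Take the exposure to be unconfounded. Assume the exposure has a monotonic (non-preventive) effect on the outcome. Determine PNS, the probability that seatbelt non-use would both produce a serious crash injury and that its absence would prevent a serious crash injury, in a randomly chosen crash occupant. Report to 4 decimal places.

PNS ≈ 0.6520

Let p₁ = 0.825, p₀ = 0.173.
Under exogeneity and monotonicity, PNS = p₁ − p₀.
PNS = 0.825 − 0.173 = 0.652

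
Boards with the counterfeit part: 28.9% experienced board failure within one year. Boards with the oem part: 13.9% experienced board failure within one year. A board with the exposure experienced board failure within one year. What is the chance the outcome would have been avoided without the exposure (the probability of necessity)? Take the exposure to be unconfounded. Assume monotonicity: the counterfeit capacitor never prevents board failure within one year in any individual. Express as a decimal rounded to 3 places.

PN ≈ 0.519

p₁ = 0.289, p₀ = 0.139.
Under exogeneity and monotonicity, PN = (p₁ − p₀) / p₁.
PN = (0.289 − 0.139) / 0.289 = 0.15 / 0.289 ≈ 0.5190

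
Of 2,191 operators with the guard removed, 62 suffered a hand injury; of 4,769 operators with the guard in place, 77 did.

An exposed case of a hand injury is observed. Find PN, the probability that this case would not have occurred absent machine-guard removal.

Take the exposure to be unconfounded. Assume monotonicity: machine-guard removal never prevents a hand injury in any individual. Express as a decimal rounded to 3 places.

p₁ = P(outcome | exposed) = 62/2191 = 0.028298
p₀ = P(outcome | unexposed) = 77/4769 = 0.016146
Under exogeneity and monotonicity, PN = (p₁ − p₀) / p₁.
PN = (0.028298 − 0.016146) / 0.028298 = 0.012152 / 0.028298 ≈ 0.4294

PN ≈ 0.429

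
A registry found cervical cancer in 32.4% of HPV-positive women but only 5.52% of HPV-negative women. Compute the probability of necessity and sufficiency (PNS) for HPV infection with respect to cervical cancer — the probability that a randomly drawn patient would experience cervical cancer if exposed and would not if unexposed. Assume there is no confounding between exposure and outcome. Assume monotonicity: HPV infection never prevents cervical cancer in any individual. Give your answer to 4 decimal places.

p₁ = 0.324, p₀ = 0.0552.
Under exogeneity and monotonicity, PNS = p₁ − p₀.
PNS = 0.324 − 0.0552 = 0.2688

PNS ≈ 0.2688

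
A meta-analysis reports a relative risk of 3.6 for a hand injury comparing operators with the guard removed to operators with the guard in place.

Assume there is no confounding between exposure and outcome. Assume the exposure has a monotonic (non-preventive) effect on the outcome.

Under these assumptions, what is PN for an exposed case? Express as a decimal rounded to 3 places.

Under exogeneity and monotonicity, PN = (RR − 1) / RR = 1 − 1/RR.
PN = (3.6 − 1) / 3.6 = 2.6 / 3.6 ≈ 0.7222

PN ≈ 0.722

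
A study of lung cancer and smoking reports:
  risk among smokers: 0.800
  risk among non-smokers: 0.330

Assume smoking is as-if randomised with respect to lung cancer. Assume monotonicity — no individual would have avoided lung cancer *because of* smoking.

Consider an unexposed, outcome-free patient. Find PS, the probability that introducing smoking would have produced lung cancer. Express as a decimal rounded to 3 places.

Let p₁ = 0.8, p₀ = 0.33.
Under exogeneity and monotonicity, PS = (p₁ − p₀) / (1 − p₀).
PS = (0.8 − 0.33) / (1 − 0.33) = 0.47 / 0.67 ≈ 0.7015

PS ≈ 0.701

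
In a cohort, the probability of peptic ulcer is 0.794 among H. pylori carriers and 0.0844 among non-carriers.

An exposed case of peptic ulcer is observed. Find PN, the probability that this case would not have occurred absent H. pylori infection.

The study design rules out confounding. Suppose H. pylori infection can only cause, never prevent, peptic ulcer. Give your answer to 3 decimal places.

Let p₁ = 0.794, p₀ = 0.0844.
Under exogeneity and monotonicity, PN = (p₁ − p₀) / p₁.
PN = (0.794 − 0.0844) / 0.794 = 0.7096 / 0.794 ≈ 0.8937

PN ≈ 0.894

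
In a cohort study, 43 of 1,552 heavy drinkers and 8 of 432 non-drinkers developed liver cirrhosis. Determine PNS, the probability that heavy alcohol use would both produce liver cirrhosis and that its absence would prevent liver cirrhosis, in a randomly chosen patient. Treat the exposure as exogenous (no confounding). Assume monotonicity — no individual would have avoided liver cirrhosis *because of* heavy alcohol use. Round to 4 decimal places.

PNS ≈ 0.0092

p₁ = P(outcome | exposed) = 43/1552 = 0.027706
p₀ = P(outcome | unexposed) = 8/432 = 0.018519
Under exogeneity and monotonicity, PNS = p₁ − p₀.
PNS = 0.027706 − 0.018519 = 0.0091877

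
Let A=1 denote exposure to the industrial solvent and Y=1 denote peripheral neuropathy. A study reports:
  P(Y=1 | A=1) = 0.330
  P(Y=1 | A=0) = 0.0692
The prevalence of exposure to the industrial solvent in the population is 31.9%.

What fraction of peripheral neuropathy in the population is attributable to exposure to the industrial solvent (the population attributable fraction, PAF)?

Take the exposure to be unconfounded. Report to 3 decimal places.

PAF ≈ 0.546

Let p₁ = 0.33, p₀ = 0.0692.
Overall risk P(Y=1) = π·p₁ + (1−π)·p₀ = 0.319×0.33 + 0.681×0.0692 = 0.1524.
Under exogeneity, PAF = [P(Y=1) − p₀] / P(Y=1).
PAF = (0.1524 − 0.0692) / 0.1524 ≈ 0.5459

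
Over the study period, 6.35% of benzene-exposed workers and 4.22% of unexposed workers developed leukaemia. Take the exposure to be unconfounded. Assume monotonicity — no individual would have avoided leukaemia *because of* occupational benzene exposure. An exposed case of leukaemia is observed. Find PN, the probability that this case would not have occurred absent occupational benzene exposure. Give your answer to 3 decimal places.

p₁ = 0.0635, p₀ = 0.0422.
Under exogeneity and monotonicity, PN = (p₁ − p₀) / p₁.
PN = (0.0635 − 0.0422) / 0.0635 = 0.0213 / 0.0635 ≈ 0.3354

PN ≈ 0.335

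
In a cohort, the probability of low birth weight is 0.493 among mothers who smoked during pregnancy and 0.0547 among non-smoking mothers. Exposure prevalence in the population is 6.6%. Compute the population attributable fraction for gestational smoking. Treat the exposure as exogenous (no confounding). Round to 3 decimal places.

Let p₁ = 0.493, p₀ = 0.0547.
Overall risk P(Y=1) = π·p₁ + (1−π)·p₀ = 0.066×0.493 + 0.934×0.0547 = 0.083628.
Under exogeneity, PAF = [P(Y=1) − p₀] / P(Y=1).
PAF = (0.083628 − 0.0547) / 0.083628 ≈ 0.3459

PAF ≈ 0.346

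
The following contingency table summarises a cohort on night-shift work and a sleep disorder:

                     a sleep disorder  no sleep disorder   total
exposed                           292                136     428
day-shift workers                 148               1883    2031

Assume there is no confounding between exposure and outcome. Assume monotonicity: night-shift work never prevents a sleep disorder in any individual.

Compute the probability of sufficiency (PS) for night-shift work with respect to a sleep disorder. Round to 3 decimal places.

p₁ = P(outcome | exposed) = 292/428 = 0.68224
p₀ = P(outcome | unexposed) = 148/2031 = 0.072871
Under exogeneity and monotonicity, PS = (p₁ − p₀)/(1 − p₀).
PS = (0.68224 − 0.072871) / 0.92713 ≈ 0.6573

PS ≈ 0.657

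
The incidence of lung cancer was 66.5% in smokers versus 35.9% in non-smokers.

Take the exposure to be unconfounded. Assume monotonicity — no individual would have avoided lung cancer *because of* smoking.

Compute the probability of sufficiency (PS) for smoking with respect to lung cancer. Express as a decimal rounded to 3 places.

PS ≈ 0.477

p₁ = 0.665, p₀ = 0.359.
Under exogeneity and monotonicity, PS = (p₁ − p₀) / (1 − p₀).
PS = (0.665 − 0.359) / (1 − 0.359) = 0.306 / 0.641 ≈ 0.4774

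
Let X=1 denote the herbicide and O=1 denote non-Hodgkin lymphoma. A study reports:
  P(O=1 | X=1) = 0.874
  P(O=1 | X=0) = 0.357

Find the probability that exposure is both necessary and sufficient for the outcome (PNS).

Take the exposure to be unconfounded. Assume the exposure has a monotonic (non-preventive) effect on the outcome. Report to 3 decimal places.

PNS ≈ 0.517

Let p₁ = 0.874, p₀ = 0.357.
Under exogeneity and monotonicity, PNS = p₁ − p₀.
PNS = 0.874 − 0.357 = 0.517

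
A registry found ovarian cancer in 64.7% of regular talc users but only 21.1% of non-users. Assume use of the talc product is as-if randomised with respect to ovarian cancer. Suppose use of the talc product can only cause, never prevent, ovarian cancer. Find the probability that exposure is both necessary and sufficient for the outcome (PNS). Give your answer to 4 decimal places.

PNS ≈ 0.4360

p₁ = 0.647, p₀ = 0.211.
Under exogeneity and monotonicity, PNS = p₁ − p₀.
PNS = 0.647 − 0.211 = 0.436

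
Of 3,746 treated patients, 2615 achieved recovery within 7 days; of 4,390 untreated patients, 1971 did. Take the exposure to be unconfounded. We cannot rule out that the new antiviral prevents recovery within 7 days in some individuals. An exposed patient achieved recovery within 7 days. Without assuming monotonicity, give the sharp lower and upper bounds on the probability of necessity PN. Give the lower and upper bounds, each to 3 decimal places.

0.357 ≤ PN ≤ 0.789

p₁ = P(outcome | exposed) = 2615/3746 = 0.69808
p₀ = P(outcome | unexposed) = 1971/4390 = 0.44897
Under exogeneity alone the bounds on PN are max{0,(p₁−p₀)/p₁} ≤ PN ≤ min{1,(1−p₀)/p₁}.
  lower = (p₁ − p₀)/p₁ = 0.2491 / 0.69808 ≈ 0.3568
  upper = min{1, (1 − p₀)/p₁} = 0.55103 / 0.69808 ≈ 0.7893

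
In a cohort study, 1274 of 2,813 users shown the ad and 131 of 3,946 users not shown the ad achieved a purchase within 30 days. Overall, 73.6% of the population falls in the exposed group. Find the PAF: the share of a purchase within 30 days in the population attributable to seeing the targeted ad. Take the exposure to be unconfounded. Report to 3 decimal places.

p₁ = P(outcome | exposed) = 1274/2813 = 0.4529
p₀ = P(outcome | unexposed) = 131/3946 = 0.033198
Overall risk P(Y=1) = π·p₁ + (1−π)·p₀ = 0.736×0.4529 + 0.264×0.033198 = 0.3421.
Under exogeneity, PAF = [P(Y=1) − p₀] / P(Y=1).
PAF = (0.3421 − 0.033198) / 0.3421 ≈ 0.9030

PAF ≈ 0.903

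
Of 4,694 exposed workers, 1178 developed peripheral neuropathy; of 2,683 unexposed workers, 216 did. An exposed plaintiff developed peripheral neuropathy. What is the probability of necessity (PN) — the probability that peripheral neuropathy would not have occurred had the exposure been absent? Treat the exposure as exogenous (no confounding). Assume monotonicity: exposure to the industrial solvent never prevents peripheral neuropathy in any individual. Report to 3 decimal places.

PN ≈ 0.679

p₁ = P(outcome | exposed) = 1178/4694 = 0.25096
p₀ = P(outcome | unexposed) = 216/2683 = 0.080507
Under exogeneity and monotonicity, PN = (p₁ − p₀) / p₁.
PN = (0.25096 − 0.080507) / 0.25096 = 0.17045 / 0.25096 ≈ 0.6792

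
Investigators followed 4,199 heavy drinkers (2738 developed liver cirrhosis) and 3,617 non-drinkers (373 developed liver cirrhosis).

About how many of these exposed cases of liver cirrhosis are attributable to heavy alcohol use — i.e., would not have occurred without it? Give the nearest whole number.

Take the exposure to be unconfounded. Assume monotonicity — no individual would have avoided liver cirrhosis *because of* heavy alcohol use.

about 2305 cases

p₁ = P(outcome | exposed) = 2738/4199 = 0.65206
p₀ = P(outcome | unexposed) = 373/3617 = 0.10312
PN = (p₁ − p₀)/p₁ = (0.65206 − 0.10312) / 0.65206 ≈ 0.84185.
Attributable cases ≈ PN × (exposed cases) = 0.84185 × 2738 ≈ 2304.98.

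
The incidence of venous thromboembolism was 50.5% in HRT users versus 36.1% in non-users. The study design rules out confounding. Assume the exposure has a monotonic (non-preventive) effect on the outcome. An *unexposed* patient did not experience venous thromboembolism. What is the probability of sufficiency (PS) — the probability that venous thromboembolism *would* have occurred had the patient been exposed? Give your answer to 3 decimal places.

PS ≈ 0.225

p₁ = 0.505, p₀ = 0.361.
Under exogeneity and monotonicity, PS = (p₁ − p₀) / (1 − p₀).
PS = (0.505 − 0.361) / (1 − 0.361) = 0.144 / 0.639 ≈ 0.2254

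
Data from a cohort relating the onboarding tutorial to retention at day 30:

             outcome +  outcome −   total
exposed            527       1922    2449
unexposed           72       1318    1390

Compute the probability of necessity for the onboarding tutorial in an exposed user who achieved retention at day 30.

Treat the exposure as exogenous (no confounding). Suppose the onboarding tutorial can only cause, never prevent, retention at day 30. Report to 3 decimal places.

PN ≈ 0.759

p₁ = P(outcome | exposed) = 527/2449 = 0.21519
p₀ = P(outcome | unexposed) = 72/1390 = 0.051799
Under exogeneity and monotonicity, PN = (p₁ − p₀) / p₁.
PN = (0.21519 − 0.051799) / 0.21519 = 0.16339 / 0.21519 ≈ 0.7593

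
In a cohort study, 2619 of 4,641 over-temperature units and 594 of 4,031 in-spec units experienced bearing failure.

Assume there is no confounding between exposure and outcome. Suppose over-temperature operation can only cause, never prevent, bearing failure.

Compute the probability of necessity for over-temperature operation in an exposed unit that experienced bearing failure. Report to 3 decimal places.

p₁ = P(outcome | exposed) = 2619/4641 = 0.56432
p₀ = P(outcome | unexposed) = 594/4031 = 0.14736
Under exogeneity and monotonicity, PN = (p₁ − p₀) / p₁.
PN = (0.56432 − 0.14736) / 0.56432 = 0.41696 / 0.56432 ≈ 0.7389

PN ≈ 0.739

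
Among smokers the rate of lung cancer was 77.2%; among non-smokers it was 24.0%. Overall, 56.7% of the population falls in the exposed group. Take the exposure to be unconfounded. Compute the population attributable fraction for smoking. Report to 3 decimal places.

PAF ≈ 0.557

p₁ = 0.772, p₀ = 0.24.
Overall risk P(Y=1) = π·p₁ + (1−π)·p₀ = 0.567×0.772 + 0.433×0.24 = 0.54164.
Under exogeneity, PAF = [P(Y=1) − p₀] / P(Y=1).
PAF = (0.54164 − 0.24) / 0.54164 ≈ 0.5569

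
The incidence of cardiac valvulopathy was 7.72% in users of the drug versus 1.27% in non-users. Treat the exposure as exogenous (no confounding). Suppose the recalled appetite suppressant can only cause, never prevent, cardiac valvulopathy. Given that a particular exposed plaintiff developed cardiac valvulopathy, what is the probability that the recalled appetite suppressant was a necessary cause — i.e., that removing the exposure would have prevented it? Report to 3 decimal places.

PN ≈ 0.835

p₁ = 0.0772, p₀ = 0.0127.
Under exogeneity and monotonicity, PN = (p₁ − p₀) / p₁.
PN = (0.0772 − 0.0127) / 0.0772 = 0.0645 / 0.0772 ≈ 0.8355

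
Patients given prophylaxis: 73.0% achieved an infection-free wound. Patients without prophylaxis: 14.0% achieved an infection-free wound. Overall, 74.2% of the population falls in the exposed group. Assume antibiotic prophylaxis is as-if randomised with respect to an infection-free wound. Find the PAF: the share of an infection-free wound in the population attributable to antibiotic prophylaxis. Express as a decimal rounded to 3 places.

PAF ≈ 0.758

p₁ = 0.73, p₀ = 0.14.
Overall risk P(Y=1) = π·p₁ + (1−π)·p₀ = 0.742×0.73 + 0.258×0.14 = 0.57778.
Under exogeneity, PAF = [P(Y=1) − p₀] / P(Y=1).
PAF = (0.57778 − 0.14) / 0.57778 ≈ 0.7577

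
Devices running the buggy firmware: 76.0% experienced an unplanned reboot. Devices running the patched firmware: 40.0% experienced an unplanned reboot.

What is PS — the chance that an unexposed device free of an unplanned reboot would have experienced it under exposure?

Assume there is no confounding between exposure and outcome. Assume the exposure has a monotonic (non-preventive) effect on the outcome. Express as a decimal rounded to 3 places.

p₁ = 0.76, p₀ = 0.4.
Under exogeneity and monotonicity, PS = (p₁ − p₀) / (1 − p₀).
PS = (0.76 − 0.4) / (1 − 0.4) = 0.36 / 0.6 ≈ 0.6000

PS ≈ 0.600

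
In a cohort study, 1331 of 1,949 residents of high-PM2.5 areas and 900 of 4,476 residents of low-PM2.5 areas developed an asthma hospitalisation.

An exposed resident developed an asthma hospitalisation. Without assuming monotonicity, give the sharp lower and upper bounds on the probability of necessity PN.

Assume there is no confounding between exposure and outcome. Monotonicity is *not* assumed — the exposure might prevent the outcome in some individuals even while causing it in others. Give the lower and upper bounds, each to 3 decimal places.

0.706 ≤ PN ≤ 1.000

p₁ = P(outcome | exposed) = 1331/1949 = 0.68291
p₀ = P(outcome | unexposed) = 900/4476 = 0.20107
Under exogeneity alone the bounds on PN are max{0,(p₁−p₀)/p₁} ≤ PN ≤ min{1,(1−p₀)/p₁}.
  lower = (p₁ − p₀)/p₁ = 0.48184 / 0.68291 ≈ 0.7056
  upper = min{1, (1 − p₀)/p₁} = 0.79893 / 0.68291 ≈ 1.1699 → capped at 1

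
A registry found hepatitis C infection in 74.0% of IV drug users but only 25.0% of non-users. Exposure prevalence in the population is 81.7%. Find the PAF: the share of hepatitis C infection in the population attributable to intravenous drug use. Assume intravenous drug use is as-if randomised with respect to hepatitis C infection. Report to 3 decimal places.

PAF ≈ 0.616

p₁ = 0.74, p₀ = 0.25.
Overall risk P(Y=1) = π·p₁ + (1−π)·p₀ = 0.817×0.74 + 0.183×0.25 = 0.65033.
Under exogeneity, PAF = [P(Y=1) − p₀] / P(Y=1).
PAF = (0.65033 − 0.25) / 0.65033 ≈ 0.6156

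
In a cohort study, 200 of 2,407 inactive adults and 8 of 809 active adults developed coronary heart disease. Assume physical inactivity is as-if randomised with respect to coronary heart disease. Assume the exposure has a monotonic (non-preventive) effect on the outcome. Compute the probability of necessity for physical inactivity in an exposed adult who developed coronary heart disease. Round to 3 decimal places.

PN ≈ 0.881

p₁ = P(outcome | exposed) = 200/2407 = 0.083091
p₀ = P(outcome | unexposed) = 8/809 = 0.0098888
Under exogeneity and monotonicity, PN = (p₁ − p₀) / p₁.
PN = (0.083091 − 0.0098888) / 0.083091 = 0.073202 / 0.083091 ≈ 0.8810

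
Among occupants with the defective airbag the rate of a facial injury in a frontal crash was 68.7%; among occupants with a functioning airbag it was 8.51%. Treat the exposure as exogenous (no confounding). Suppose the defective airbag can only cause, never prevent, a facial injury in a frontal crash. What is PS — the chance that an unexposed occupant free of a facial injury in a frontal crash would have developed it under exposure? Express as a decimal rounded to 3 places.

p₁ = 0.687, p₀ = 0.0851.
Under exogeneity and monotonicity, PS = (p₁ − p₀) / (1 − p₀).
PS = (0.687 − 0.0851) / (1 − 0.0851) = 0.6019 / 0.9149 ≈ 0.6579

PS ≈ 0.658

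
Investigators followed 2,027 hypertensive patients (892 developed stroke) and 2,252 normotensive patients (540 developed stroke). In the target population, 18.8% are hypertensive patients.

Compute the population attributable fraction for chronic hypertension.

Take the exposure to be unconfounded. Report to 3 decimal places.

PAF ≈ 0.136

p₁ = P(outcome | exposed) = 892/2027 = 0.44006
p₀ = P(outcome | unexposed) = 540/2252 = 0.23979
Overall risk P(Y=1) = π·p₁ + (1−π)·p₀ = 0.188×0.44006 + 0.812×0.23979 = 0.27744.
Under exogeneity, PAF = [P(Y=1) − p₀] / P(Y=1).
PAF = (0.27744 − 0.23979) / 0.27744 ≈ 0.1357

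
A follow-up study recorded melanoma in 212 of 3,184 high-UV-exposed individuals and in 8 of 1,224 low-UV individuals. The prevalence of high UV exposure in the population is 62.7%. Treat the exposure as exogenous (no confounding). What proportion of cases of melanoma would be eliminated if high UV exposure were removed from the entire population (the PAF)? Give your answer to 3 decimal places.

PAF ≈ 0.852

p₁ = P(outcome | exposed) = 212/3184 = 0.066583
p₀ = P(outcome | unexposed) = 8/1224 = 0.0065359
Overall risk P(Y=1) = π·p₁ + (1−π)·p₀ = 0.627×0.066583 + 0.373×0.0065359 = 0.044185.
Under exogeneity, PAF = [P(Y=1) − p₀] / P(Y=1).
PAF = (0.044185 − 0.0065359) / 0.044185 ≈ 0.8521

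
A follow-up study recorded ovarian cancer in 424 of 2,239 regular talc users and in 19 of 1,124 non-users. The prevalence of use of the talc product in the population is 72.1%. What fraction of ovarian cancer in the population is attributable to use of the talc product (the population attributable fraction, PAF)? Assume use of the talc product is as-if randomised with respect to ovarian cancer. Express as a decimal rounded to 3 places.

p₁ = P(outcome | exposed) = 424/2239 = 0.18937
p₀ = P(outcome | unexposed) = 19/1124 = 0.016904
Overall risk P(Y=1) = π·p₁ + (1−π)·p₀ = 0.721×0.18937 + 0.279×0.016904 = 0.14125.
Under exogeneity, PAF = [P(Y=1) − p₀] / P(Y=1).
PAF = (0.14125 − 0.016904) / 0.14125 ≈ 0.8803

PAF ≈ 0.880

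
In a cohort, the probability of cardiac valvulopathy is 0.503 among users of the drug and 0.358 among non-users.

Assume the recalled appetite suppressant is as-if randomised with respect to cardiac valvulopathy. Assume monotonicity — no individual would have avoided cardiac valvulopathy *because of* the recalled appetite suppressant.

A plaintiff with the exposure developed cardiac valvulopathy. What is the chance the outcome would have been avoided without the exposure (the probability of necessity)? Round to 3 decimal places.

PN ≈ 0.288

Let p₁ = 0.503, p₀ = 0.358.
Under exogeneity and monotonicity, PN = (p₁ − p₀) / p₁.
PN = (0.503 − 0.358) / 0.503 = 0.145 / 0.503 ≈ 0.2883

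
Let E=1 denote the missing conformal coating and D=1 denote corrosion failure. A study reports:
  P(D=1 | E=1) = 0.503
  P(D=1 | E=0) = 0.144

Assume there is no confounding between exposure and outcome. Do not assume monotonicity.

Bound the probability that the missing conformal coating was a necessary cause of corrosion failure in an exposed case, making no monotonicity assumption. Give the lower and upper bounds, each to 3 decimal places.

0.714 ≤ PN ≤ 1.000

Let p₁ = 0.503, p₀ = 0.144.
Under exogeneity alone the bounds on PN are max{0,(p₁−p₀)/p₁} ≤ PN ≤ min{1,(1−p₀)/p₁}.
  lower = (p₁ − p₀)/p₁ = 0.359 / 0.503 ≈ 0.7137
  upper = min{1, (1 − p₀)/p₁} = 0.856 / 0.503 ≈ 1.7018 → capped at 1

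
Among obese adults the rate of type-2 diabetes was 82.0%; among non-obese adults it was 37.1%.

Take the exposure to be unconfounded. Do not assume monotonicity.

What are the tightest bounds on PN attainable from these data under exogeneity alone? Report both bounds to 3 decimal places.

p₁ = 0.82, p₀ = 0.371.
Under exogeneity alone the bounds on PN are max{0,(p₁−p₀)/p₁} ≤ PN ≤ min{1,(1−p₀)/p₁}.
  lower = (p₁ − p₀)/p₁ = 0.449 / 0.82 ≈ 0.5476
  upper = min{1, (1 − p₀)/p₁} = 0.629 / 0.82 ≈ 0.7671

0.548 ≤ PN ≤ 0.767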